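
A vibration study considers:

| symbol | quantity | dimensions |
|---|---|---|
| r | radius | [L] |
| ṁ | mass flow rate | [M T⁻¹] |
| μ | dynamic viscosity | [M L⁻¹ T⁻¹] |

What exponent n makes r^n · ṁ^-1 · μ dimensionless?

Balance the L exponent: (1)·n from r, plus −(0) + (-1) = -1 from the rest, must sum to zero.
n − 1 = 0, so n = 1.

1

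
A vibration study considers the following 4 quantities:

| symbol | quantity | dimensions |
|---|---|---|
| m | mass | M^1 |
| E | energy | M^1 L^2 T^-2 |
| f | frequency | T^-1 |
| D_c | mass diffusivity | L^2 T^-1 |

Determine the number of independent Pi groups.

There are 4 variables and 3 base dimensions (M, L, T).
The dimension matrix has rank 3.
Independent dimensionless groups: 4 − 3 = 1.

1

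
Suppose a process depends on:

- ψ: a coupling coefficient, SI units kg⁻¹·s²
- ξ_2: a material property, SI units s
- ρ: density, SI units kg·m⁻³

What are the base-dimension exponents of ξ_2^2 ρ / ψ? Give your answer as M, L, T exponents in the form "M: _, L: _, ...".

Collect each base-dimension exponent across the product:
  M: −(-1) + 2·(0) + (1) = 2
  L: −(0) + 2·(0) + (-3) = -3
  T: −(2) + 2·(1) + (0) = 0
So the dimensions are [M² L⁻³].

M: 2, L: -3, T: 0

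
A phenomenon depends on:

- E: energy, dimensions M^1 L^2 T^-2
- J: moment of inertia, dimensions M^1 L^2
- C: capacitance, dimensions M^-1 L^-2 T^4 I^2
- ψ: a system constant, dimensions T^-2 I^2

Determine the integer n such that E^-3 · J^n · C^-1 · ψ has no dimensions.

2

Balance the M exponent: (1)·n from J, plus −3·(1) − (-1) + (0) = -2 from the rest, must sum to zero.
n − 2 = 0, so n = 2.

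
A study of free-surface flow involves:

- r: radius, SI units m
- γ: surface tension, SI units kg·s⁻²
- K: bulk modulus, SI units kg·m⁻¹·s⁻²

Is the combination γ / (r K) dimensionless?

yes

Sum the exponent of each base dimension across the product:
  M: −[r]_M + [γ]_M − [K]_M = −(0) + (1) − (1) = 0
  L: −[r]_L + [γ]_L − [K]_L = −(1) + (0) − (-1) = 0
  T: −[r]_T + [γ]_T − [K]_T = −(0) + (-2) − (-2) = 0
All base exponents vanish — dimensionless.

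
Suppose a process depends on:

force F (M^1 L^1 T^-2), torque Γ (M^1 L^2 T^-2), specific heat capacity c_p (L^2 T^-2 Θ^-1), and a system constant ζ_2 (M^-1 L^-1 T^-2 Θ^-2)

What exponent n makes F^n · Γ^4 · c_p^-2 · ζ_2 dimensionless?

Balance the M exponent: (1)·n from F, plus 4·(1) − 2·(0) + (-1) = 3 from the rest, must sum to zero.
n + 3 = 0, so n = -3.

-3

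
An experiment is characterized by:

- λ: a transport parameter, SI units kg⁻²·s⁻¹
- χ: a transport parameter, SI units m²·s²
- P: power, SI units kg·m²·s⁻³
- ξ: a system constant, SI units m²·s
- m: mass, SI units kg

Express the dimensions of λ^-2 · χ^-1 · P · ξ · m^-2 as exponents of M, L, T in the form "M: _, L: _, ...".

M: 3, L: 2, T: -2

Collect each base-dimension exponent across the product:
  M: −2·(-2) − (0) + (1) + (0) − 2·(1) = 3
  L: −2·(0) − (2) + (2) + (2) − 2·(0) = 2
  T: −2·(-1) − (2) + (-3) + (1) − 2·(0) = -2
So the dimensions are [M³ L² T⁻²].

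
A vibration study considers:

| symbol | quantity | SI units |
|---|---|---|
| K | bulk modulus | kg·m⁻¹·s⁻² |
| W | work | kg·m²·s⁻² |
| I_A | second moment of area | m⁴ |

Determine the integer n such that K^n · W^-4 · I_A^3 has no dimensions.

4

Balance the M exponent: (1)·n from K, plus −4·(1) + 3·(0) = -4 from the rest, must sum to zero.
n − 4 = 0, so n = 4.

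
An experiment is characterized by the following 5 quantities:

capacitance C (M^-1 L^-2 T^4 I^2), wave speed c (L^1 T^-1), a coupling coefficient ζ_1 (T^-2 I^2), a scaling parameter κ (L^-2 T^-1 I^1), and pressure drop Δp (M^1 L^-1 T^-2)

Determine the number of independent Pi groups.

There are 5 variables and 4 base dimensions (M, L, T, I).
The dimension matrix has rank 4.
Independent dimensionless groups: 5 − 4 = 1.

1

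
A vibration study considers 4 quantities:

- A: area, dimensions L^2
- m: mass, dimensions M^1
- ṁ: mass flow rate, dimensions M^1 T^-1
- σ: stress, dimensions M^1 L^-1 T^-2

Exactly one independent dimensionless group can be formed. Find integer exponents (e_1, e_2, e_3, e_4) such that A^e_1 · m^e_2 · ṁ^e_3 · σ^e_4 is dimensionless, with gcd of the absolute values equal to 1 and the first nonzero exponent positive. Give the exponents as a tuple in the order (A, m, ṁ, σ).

M: e_1·(0) + e_2·(1) + e_3·(1) + e_4·(1) = 0
L: e_1·(2) + e_2·(0) + e_3·(0) + e_4·(-1) = 0
T: e_1·(0) + e_2·(0) + e_3·(-1) + e_4·(-2) = 0
Solving this homogeneous linear system for the smallest-integer solution (first nonzero entry positive) gives (1, 2, -4, 2).

(1, 2, -4, 2)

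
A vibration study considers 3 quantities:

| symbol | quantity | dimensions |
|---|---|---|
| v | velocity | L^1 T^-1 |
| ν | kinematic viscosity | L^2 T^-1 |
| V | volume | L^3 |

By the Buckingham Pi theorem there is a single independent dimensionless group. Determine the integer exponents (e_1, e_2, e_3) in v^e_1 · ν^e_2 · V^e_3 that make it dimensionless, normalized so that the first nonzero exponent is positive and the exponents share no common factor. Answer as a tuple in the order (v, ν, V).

(3, -3, 1)

L: e_1·(1) + e_2·(2) + e_3·(3) = 0
T: e_1·(-1) + e_2·(-1) + e_3·(0) = 0
Solving this homogeneous linear system for the smallest-integer solution (first nonzero entry positive) gives (3, -3, 1).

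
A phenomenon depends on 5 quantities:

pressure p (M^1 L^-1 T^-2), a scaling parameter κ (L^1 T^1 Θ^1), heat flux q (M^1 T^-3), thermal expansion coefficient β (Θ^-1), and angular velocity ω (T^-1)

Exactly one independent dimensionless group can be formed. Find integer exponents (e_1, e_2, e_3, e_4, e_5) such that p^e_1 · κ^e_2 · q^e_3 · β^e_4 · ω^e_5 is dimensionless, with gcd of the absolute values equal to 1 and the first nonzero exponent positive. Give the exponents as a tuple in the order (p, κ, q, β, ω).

M: e_1·(1) + e_2·(0) + e_3·(1) + e_4·(0) + e_5·(0) = 0
L: e_1·(-1) + e_2·(1) + e_3·(0) + e_4·(0) + e_5·(0) = 0
T: e_1·(-2) + e_2·(1) + e_3·(-3) + e_4·(0) + e_5·(-1) = 0
Θ: e_1·(0) + e_2·(1) + e_3·(0) + e_4·(-1) + e_5·(0) = 0
Solving this homogeneous linear system for the smallest-integer solution (first nonzero entry positive) gives (1, 1, -1, 1, 2).

(1, 1, -1, 1, 2)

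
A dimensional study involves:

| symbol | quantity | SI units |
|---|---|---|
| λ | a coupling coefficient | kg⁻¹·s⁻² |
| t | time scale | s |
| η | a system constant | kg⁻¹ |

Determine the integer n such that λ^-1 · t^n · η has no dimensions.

-2

Balance the T exponent: (1)·n from t, plus −(-2) + (0) = 2 from the rest, must sum to zero.
n + 2 = 0, so n = -2.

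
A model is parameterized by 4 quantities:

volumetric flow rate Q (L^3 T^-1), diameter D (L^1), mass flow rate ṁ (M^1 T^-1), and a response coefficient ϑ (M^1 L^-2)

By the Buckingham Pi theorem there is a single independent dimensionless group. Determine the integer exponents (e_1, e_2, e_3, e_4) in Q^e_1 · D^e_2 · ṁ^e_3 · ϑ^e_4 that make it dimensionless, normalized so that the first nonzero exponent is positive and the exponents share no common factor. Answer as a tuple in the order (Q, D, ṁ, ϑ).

(1, -1, -1, 1)

M: e_1·(0) + e_2·(0) + e_3·(1) + e_4·(1) = 0
L: e_1·(3) + e_2·(1) + e_3·(0) + e_4·(-2) = 0
T: e_1·(-1) + e_2·(0) + e_3·(-1) + e_4·(0) = 0
Solving this homogeneous linear system for the smallest-integer solution (first nonzero entry positive) gives (1, -1, -1, 1).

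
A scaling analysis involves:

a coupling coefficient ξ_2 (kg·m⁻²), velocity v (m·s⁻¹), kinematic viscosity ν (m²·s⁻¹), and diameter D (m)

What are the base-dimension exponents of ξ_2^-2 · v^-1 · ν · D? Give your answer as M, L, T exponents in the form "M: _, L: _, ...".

M: -2, L: 6, T: 0

Collect each base-dimension exponent across the product:
  M: −2·(1) − (0) + (0) + (0) = -2
  L: −2·(-2) − (1) + (2) + (1) = 6
  T: −2·(0) − (-1) + (-1) + (0) = 0
So the dimensions are [M⁻² L⁶].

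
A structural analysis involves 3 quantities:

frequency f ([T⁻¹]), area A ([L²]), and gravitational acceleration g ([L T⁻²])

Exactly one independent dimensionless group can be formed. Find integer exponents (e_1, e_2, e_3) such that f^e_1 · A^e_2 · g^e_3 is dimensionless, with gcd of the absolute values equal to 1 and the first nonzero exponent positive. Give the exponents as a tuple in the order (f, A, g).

L: e_1·(0) + e_2·(2) + e_3·(1) = 0
T: e_1·(-1) + e_2·(0) + e_3·(-2) = 0
Solving this homogeneous linear system for the smallest-integer solution (first nonzero entry positive) gives (4, 1, -2).

(4, 1, -2)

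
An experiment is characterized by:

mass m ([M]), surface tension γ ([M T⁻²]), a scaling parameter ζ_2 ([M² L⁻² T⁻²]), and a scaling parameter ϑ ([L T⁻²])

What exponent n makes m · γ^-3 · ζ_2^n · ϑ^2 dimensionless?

1

Balance the M exponent: (2)·n from ζ_2, plus (1) − 3·(1) + 2·(0) = -2 from the rest, must sum to zero.
2n − 2 = 0, so n = 1.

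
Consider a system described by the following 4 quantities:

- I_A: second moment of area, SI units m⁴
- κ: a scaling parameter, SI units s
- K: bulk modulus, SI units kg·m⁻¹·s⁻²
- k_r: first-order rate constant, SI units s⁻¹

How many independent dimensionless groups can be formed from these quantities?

There are 4 variables and 3 base dimensions (M, L, T).
The dimension matrix has rank 3.
Independent dimensionless groups: 4 − 3 = 1.

1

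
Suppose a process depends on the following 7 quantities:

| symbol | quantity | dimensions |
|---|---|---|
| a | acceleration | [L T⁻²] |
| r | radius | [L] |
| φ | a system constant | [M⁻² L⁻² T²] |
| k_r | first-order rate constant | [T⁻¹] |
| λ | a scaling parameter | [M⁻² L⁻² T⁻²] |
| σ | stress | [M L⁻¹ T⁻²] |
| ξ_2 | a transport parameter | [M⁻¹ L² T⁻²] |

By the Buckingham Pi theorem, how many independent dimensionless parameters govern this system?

4

There are 7 variables and 3 base dimensions (M, L, T).
The dimension matrix has rank 3.
Independent dimensionless groups: 7 − 3 = 4.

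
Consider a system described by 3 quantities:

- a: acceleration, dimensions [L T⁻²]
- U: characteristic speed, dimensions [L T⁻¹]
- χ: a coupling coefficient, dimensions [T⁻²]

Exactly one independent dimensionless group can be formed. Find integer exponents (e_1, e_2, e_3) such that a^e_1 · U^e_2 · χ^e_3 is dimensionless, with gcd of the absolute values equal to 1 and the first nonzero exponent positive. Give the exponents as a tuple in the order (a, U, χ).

(2, -2, -1)

L: e_1·(1) + e_2·(1) + e_3·(0) = 0
T: e_1·(-2) + e_2·(-1) + e_3·(-2) = 0
Solving this homogeneous linear system for the smallest-integer solution (first nonzero entry positive) gives (2, -2, -1).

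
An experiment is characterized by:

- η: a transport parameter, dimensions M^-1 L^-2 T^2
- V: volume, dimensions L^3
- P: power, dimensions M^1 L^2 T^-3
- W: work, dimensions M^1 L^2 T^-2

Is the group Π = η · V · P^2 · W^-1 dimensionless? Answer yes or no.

no

Sum the exponent of each base dimension across the product:
  M: [η]_M + [V]_M + 2·[P]_M − [W]_M = (-1) + (0) + 2·(1) − (1) = 0
  L: [η]_L + [V]_L + 2·[P]_L − [W]_L = (-2) + (3) + 2·(2) − (2) = 3
  T: [η]_T + [V]_T + 2·[P]_T − [W]_T = (2) + (0) + 2·(-3) − (-2) = -2
Net dimensions [L³ T⁻²] ≠ [1] — not dimensionless.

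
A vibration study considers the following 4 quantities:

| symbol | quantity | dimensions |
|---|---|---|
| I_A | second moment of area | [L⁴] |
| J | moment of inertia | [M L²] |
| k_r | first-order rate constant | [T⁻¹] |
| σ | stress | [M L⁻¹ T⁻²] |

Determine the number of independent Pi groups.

There are 4 variables and 3 base dimensions (M, L, T).
The dimension matrix has rank 3.
Independent dimensionless groups: 4 − 3 = 1.

1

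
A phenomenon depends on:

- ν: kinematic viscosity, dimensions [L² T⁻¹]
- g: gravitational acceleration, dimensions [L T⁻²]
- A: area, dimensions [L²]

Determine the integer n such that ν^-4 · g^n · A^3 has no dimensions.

Balance the L exponent: (1)·n from g, plus −4·(2) + 3·(2) = -2 from the rest, must sum to zero.
n − 2 = 0, so n = 2.

2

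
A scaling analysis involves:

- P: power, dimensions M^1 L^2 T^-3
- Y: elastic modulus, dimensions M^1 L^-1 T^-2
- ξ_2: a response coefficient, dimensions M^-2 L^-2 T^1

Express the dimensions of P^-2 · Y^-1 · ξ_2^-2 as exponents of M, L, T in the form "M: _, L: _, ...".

Collect each base-dimension exponent across the product:
  M: −2·(1) − (1) − 2·(-2) = 1
  L: −2·(2) − (-1) − 2·(-2) = 1
  T: −2·(-3) − (-2) − 2·(1) = 6
So the dimensions are [M L T⁶].

M: 1, L: 1, T: 6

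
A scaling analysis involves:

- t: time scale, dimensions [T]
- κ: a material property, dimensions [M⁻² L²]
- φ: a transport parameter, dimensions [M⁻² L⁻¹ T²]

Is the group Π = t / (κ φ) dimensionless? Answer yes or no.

no

Sum the exponent of each base dimension across the product:
  M: [t]_M − [κ]_M − [φ]_M = (0) − (-2) − (-2) = 4
  L: [t]_L − [κ]_L − [φ]_L = (0) − (2) − (-1) = -1
  T: [t]_T − [κ]_T − [φ]_T = (1) − (0) − (2) = -1
Net dimensions [M⁴ L⁻¹ T⁻¹] ≠ [1] — not dimensionless.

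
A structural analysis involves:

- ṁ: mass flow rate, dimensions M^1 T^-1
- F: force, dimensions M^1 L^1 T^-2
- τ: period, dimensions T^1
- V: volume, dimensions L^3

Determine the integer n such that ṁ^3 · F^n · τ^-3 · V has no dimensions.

-3

Balance the M exponent: (1)·n from F, plus 3·(1) − 3·(0) + (0) = 3 from the rest, must sum to zero.
n + 3 = 0, so n = -3.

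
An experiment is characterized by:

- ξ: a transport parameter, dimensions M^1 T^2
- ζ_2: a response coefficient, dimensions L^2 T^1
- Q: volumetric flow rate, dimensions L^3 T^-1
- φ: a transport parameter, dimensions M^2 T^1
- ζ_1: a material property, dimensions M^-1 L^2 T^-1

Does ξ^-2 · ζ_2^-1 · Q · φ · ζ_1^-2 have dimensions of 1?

Sum the exponent of each base dimension across the product:
  M: −2·[ξ]_M − [ζ_2]_M + [Q]_M + [φ]_M − 2·[ζ_1]_M = −2·(1) − (0) + (0) + (2) − 2·(-1) = 2
  L: −2·[ξ]_L − [ζ_2]_L + [Q]_L + [φ]_L − 2·[ζ_1]_L = −2·(0) − (2) + (3) + (0) − 2·(2) = -3
  T: −2·[ξ]_T − [ζ_2]_T + [Q]_T + [φ]_T − 2·[ζ_1]_T = −2·(2) − (1) + (-1) + (1) − 2·(-1) = -3
Net dimensions [M² L⁻³ T⁻³] ≠ [1] — not dimensionless.

no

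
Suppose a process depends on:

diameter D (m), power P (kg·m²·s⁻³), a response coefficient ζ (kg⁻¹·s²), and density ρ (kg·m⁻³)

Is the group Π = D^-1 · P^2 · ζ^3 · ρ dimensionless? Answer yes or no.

yes

Sum the exponent of each base dimension across the product:
  M: −[D]_M + 2·[P]_M + 3·[ζ]_M + [ρ]_M = −(0) + 2·(1) + 3·(-1) + (1) = 0
  L: −[D]_L + 2·[P]_L + 3·[ζ]_L + [ρ]_L = −(1) + 2·(2) + 3·(0) + (-3) = 0
  T: −[D]_T + 2·[P]_T + 3·[ζ]_T + [ρ]_T = −(0) + 2·(-3) + 3·(2) + (0) = 0
All base exponents vanish — dimensionless.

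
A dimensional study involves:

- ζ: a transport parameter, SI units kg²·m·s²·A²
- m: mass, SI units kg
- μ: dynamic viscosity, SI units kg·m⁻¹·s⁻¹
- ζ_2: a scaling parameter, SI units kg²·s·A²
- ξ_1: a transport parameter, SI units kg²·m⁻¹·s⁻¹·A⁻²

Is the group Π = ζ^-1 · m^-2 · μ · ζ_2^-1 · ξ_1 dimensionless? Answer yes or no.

Sum the exponent of each base dimension across the product:
  M: −[ζ]_M − 2·[m]_M + [μ]_M − [ζ_2]_M + [ξ_1]_M = −(2) − 2·(1) + (1) − (2) + (2) = -3
  L: −[ζ]_L − 2·[m]_L + [μ]_L − [ζ_2]_L + [ξ_1]_L = −(1) − 2·(0) + (-1) − (0) + (-1) = -3
  T: −[ζ]_T − 2·[m]_T + [μ]_T − [ζ_2]_T + [ξ_1]_T = −(2) − 2·(0) + (-1) − (1) + (-1) = -5
  I: −[ζ]_I − 2·[m]_I + [μ]_I − [ζ_2]_I + [ξ_1]_I = −(2) − 2·(0) + (0) − (2) + (-2) = -6
Net dimensions [M⁻³ L⁻³ T⁻⁵ I⁻⁶] ≠ [1] — not dimensionless.

no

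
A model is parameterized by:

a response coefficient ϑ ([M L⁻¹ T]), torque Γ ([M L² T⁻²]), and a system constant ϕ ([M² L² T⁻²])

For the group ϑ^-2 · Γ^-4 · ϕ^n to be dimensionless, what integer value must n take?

3

Balance the M exponent: (2)·n from ϕ, plus −2·(1) − 4·(1) = -6 from the rest, must sum to zero.
2n − 6 = 0, so n = 3.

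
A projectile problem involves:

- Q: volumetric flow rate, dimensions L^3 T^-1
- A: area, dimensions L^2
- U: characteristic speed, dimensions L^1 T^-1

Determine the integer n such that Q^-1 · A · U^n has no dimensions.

Balance the L exponent: (1)·n from U, plus −(3) + (2) = -1 from the rest, must sum to zero.
n − 1 = 0, so n = 1.

1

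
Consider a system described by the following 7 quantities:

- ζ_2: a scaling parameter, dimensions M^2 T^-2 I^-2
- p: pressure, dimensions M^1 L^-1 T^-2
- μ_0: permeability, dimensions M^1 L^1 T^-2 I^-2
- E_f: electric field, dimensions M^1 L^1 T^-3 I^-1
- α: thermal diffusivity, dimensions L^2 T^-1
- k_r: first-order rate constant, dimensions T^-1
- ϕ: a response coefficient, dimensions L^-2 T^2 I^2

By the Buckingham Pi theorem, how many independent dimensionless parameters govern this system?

3

There are 7 variables and 4 base dimensions (M, L, T, I).
The dimension matrix has rank 4.
Independent dimensionless groups: 7 − 4 = 3.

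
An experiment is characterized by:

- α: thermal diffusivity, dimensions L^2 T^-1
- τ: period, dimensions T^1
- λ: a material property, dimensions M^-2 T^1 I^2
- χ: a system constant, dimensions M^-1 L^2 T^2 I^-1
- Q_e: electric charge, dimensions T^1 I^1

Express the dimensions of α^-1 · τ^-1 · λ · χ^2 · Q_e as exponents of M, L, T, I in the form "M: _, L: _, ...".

Collect each base-dimension exponent across the product:
  M: −(0) − (0) + (-2) + 2·(-1) + (0) = -4
  L: −(2) − (0) + (0) + 2·(2) + (0) = 2
  T: −(-1) − (1) + (1) + 2·(2) + (1) = 6
  I: −(0) − (0) + (2) + 2·(-1) + (1) = 1
So the dimensions are [M⁻⁴ L² T⁶ I].

M: -4, L: 2, T: 6, I: 1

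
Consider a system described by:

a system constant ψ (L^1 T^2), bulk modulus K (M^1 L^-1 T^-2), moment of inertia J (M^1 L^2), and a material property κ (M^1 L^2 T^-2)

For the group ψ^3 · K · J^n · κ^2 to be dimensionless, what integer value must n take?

Balance the M exponent: (1)·n from J, plus 3·(0) + (1) + 2·(1) = 3 from the rest, must sum to zero.
n + 3 = 0, so n = -3.

-3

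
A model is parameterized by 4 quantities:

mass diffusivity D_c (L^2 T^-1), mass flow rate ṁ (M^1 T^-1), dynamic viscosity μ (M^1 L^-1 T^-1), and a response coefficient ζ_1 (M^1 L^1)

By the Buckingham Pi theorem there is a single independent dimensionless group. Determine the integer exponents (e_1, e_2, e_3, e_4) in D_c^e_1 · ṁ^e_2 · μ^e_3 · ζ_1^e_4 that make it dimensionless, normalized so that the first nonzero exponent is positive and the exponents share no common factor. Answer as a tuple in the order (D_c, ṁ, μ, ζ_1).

(1, -4, 3, 1)

M: e_1·(0) + e_2·(1) + e_3·(1) + e_4·(1) = 0
L: e_1·(2) + e_2·(0) + e_3·(-1) + e_4·(1) = 0
T: e_1·(-1) + e_2·(-1) + e_3·(-1) + e_4·(0) = 0
Solving this homogeneous linear system for the smallest-integer solution (first nonzero entry positive) gives (1, -4, 3, 1).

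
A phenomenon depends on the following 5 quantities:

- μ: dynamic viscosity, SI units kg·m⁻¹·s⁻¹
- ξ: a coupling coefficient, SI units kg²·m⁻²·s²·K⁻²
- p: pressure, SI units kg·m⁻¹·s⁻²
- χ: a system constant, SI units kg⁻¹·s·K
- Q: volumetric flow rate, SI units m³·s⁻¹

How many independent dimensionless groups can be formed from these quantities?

1

There are 5 variables and 4 base dimensions (M, L, T, Θ).
The dimension matrix has rank 4.
Independent dimensionless groups: 5 − 4 = 1.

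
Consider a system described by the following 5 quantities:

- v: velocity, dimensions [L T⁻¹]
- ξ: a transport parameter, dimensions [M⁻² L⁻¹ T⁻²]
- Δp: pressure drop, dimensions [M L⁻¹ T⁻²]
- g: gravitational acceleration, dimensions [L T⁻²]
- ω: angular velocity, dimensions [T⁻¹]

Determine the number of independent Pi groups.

2

There are 5 variables and 3 base dimensions (M, L, T).
The dimension matrix has rank 3.
Independent dimensionless groups: 5 − 3 = 2.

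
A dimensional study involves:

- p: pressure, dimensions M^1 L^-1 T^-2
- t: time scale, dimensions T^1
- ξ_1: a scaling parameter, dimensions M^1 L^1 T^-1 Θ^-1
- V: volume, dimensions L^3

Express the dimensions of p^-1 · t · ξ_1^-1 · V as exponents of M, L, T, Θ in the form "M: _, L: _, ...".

M: -2, L: 3, T: 4, Θ: 1

Collect each base-dimension exponent across the product:
  M: −(1) + (0) − (1) + (0) = -2
  L: −(-1) + (0) − (1) + (3) = 3
  T: −(-2) + (1) − (-1) + (0) = 4
  Θ: −(0) + (0) − (-1) + (0) = 1
So the dimensions are [M⁻² L³ T⁴ Θ].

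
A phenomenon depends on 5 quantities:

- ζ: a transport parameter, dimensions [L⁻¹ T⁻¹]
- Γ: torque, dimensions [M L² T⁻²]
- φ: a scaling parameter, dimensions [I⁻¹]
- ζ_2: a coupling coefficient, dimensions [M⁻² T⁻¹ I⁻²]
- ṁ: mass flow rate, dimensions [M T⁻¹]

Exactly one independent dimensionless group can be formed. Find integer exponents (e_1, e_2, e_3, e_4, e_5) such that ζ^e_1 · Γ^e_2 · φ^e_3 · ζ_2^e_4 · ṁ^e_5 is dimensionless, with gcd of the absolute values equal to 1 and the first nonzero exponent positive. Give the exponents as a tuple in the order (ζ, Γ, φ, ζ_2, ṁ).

(2, 1, 2, -1, -3)

M: e_1·(0) + e_2·(1) + e_3·(0) + e_4·(-2) + e_5·(1) = 0
L: e_1·(-1) + e_2·(2) + e_3·(0) + e_4·(0) + e_5·(0) = 0
T: e_1·(-1) + e_2·(-2) + e_3·(0) + e_4·(-1) + e_5·(-1) = 0
I: e_1·(0) + e_2·(0) + e_3·(-1) + e_4·(-2) + e_5·(0) = 0
Solving this homogeneous linear system for the smallest-integer solution (first nonzero entry positive) gives (2, 1, 2, -1, -3).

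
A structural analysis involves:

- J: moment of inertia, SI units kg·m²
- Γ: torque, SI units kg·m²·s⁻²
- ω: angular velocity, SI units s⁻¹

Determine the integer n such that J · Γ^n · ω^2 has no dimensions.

Balance the M exponent: (1)·n from Γ, plus (1) + 2·(0) = 1 from the rest, must sum to zero.
n + 1 = 0, so n = -1.

-1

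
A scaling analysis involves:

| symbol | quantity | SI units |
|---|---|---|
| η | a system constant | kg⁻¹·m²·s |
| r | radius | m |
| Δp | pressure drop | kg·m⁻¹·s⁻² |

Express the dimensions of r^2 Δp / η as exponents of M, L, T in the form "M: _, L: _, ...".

Collect each base-dimension exponent across the product:
  M: −(-1) + 2·(0) + (1) = 2
  L: −(2) + 2·(1) + (-1) = -1
  T: −(1) + 2·(0) + (-2) = -3
So the dimensions are [M² L⁻¹ T⁻³].

M: 2, L: -1, T: -3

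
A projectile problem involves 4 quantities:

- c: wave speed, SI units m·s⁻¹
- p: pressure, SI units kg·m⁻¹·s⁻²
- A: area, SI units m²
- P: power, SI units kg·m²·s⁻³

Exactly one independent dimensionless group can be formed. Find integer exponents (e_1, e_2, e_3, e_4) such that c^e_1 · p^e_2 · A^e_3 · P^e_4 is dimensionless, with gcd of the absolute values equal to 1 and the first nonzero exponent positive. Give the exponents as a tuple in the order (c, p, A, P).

M: e_1·(0) + e_2·(1) + e_3·(0) + e_4·(1) = 0
L: e_1·(1) + e_2·(-1) + e_3·(2) + e_4·(2) = 0
T: e_1·(-1) + e_2·(-2) + e_3·(0) + e_4·(-3) = 0
Solving this homogeneous linear system for the smallest-integer solution (first nonzero entry positive) gives (1, 1, 1, -1).

(1, 1, 1, -1)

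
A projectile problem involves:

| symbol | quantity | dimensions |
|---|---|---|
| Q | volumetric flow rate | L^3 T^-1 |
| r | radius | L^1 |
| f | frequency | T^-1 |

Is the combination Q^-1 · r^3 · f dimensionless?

yes

Sum the exponent of each base dimension across the product:
  L: −[Q]_L + 3·[r]_L + [f]_L = −(3) + 3·(1) + (0) = 0
  T: −[Q]_T + 3·[r]_T + [f]_T = −(-1) + 3·(0) + (-1) = 0
All base exponents vanish — dimensionless.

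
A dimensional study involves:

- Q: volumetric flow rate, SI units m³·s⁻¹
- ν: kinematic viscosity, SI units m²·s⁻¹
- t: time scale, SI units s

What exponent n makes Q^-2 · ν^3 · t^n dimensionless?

Balance the T exponent: (1)·n from t, plus −2·(-1) + 3·(-1) = -1 from the rest, must sum to zero.
n − 1 = 0, so n = 1.

1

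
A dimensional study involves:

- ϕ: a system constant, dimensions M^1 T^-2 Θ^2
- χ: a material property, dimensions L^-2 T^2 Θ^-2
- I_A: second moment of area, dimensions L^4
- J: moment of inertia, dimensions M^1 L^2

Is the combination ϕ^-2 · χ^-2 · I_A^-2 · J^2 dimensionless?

yes

Sum the exponent of each base dimension across the product:
  M: −2·[ϕ]_M − 2·[χ]_M − 2·[I_A]_M + 2·[J]_M = −2·(1) − 2·(0) − 2·(0) + 2·(1) = 0
  L: −2·[ϕ]_L − 2·[χ]_L − 2·[I_A]_L + 2·[J]_L = −2·(0) − 2·(-2) − 2·(4) + 2·(2) = 0
  T: −2·[ϕ]_T − 2·[χ]_T − 2·[I_A]_T + 2·[J]_T = −2·(-2) − 2·(2) − 2·(0) + 2·(0) = 0
  Θ: −2·[ϕ]_Θ − 2·[χ]_Θ − 2·[I_A]_Θ + 2·[J]_Θ = −2·(2) − 2·(-2) − 2·(0) + 2·(0) = 0
All base exponents vanish — dimensionless.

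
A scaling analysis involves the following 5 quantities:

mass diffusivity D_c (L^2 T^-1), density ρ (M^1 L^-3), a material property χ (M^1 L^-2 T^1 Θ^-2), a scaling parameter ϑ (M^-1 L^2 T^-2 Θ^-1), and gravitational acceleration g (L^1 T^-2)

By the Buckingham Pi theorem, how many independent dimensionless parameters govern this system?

1

There are 5 variables and 4 base dimensions (M, L, T, Θ).
The dimension matrix has rank 4.
Independent dimensionless groups: 5 − 4 = 1.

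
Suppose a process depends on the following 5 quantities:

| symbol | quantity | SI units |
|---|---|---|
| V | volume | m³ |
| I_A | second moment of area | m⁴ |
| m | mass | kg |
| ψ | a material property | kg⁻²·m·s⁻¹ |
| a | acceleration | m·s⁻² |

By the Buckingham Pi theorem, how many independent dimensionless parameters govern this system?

2

There are 5 variables and 3 base dimensions (M, L, T).
The dimension matrix has rank 3.
Independent dimensionless groups: 5 − 3 = 2.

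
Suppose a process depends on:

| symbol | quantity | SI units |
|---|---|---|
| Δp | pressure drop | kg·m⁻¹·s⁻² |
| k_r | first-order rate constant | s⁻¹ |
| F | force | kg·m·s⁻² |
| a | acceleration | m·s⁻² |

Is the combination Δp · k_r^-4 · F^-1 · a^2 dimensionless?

Sum the exponent of each base dimension across the product:
  M: [Δp]_M − 4·[k_r]_M − [F]_M + 2·[a]_M = (1) − 4·(0) − (1) + 2·(0) = 0
  L: [Δp]_L − 4·[k_r]_L − [F]_L + 2·[a]_L = (-1) − 4·(0) − (1) + 2·(1) = 0
  T: [Δp]_T − 4·[k_r]_T − [F]_T + 2·[a]_T = (-2) − 4·(-1) − (-2) + 2·(-2) = 0
  Θ: [Δp]_Θ − 4·[k_r]_Θ − [F]_Θ + 2·[a]_Θ = (0) − 4·(0) − (0) + 2·(0) = 0
All base exponents vanish — dimensionless.

yes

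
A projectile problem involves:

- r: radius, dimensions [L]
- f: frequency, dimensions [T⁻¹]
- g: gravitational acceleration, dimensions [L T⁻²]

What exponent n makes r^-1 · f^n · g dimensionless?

-2

Balance the T exponent: (-1)·n from f, plus −(0) + (-2) = -2 from the rest, must sum to zero.
−n − 2 = 0, so n = -2.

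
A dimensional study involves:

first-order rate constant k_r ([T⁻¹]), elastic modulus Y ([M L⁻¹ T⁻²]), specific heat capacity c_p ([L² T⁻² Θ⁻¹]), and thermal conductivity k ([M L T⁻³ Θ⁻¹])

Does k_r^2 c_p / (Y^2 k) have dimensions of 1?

no

Sum the exponent of each base dimension across the product:
  M: 2·[k_r]_M − 2·[Y]_M + [c_p]_M − [k]_M = 2·(0) − 2·(1) + (0) − (1) = -3
  L: 2·[k_r]_L − 2·[Y]_L + [c_p]_L − [k]_L = 2·(0) − 2·(-1) + (2) − (1) = 3
  T: 2·[k_r]_T − 2·[Y]_T + [c_p]_T − [k]_T = 2·(-1) − 2·(-2) + (-2) − (-3) = 3
  Θ: 2·[k_r]_Θ − 2·[Y]_Θ + [c_p]_Θ − [k]_Θ = 2·(0) − 2·(0) + (-1) − (-1) = 0
Net dimensions [M⁻³ L³ T³] ≠ [1] — not dimensionless.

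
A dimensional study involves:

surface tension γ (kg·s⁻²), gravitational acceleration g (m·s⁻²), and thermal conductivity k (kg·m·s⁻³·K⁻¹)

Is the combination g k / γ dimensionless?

Sum the exponent of each base dimension across the product:
  M: −[γ]_M + [g]_M + [k]_M = −(1) + (0) + (1) = 0
  L: −[γ]_L + [g]_L + [k]_L = −(0) + (1) + (1) = 2
  T: −[γ]_T + [g]_T + [k]_T = −(-2) + (-2) + (-3) = -3
  Θ: −[γ]_Θ + [g]_Θ + [k]_Θ = −(0) + (0) + (-1) = -1
Net dimensions [L² T⁻³ Θ⁻¹] ≠ [1] — not dimensionless.

no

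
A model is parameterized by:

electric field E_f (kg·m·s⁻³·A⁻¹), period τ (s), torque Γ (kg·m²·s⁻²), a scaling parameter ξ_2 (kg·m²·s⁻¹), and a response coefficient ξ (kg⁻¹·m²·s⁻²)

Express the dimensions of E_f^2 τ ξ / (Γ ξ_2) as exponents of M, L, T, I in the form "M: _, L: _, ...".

Collect each base-dimension exponent across the product:
  M: 2·(1) + (0) − (1) − (1) + (-1) = -1
  L: 2·(1) + (0) − (2) − (2) + (2) = 0
  T: 2·(-3) + (1) − (-2) − (-1) + (-2) = -4
  I: 2·(-1) + (0) − (0) − (0) + (0) = -2
So the dimensions are [M⁻¹ T⁻⁴ I⁻²].

M: -1, L: 0, T: -4, I: -2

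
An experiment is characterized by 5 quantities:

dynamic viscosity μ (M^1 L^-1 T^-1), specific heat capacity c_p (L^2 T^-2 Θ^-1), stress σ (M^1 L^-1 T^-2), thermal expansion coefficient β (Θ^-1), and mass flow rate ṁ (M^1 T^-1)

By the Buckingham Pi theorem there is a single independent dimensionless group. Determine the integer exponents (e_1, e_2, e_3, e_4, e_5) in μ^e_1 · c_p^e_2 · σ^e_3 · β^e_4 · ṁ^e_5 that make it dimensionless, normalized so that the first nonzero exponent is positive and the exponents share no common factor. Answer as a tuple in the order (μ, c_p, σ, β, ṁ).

(4, 1, -2, -1, -2)

M: e_1·(1) + e_2·(0) + e_3·(1) + e_4·(0) + e_5·(1) = 0
L: e_1·(-1) + e_2·(2) + e_3·(-1) + e_4·(0) + e_5·(0) = 0
T: e_1·(-1) + e_2·(-2) + e_3·(-2) + e_4·(0) + e_5·(-1) = 0
Θ: e_1·(0) + e_2·(-1) + e_3·(0) + e_4·(-1) + e_5·(0) = 0
Solving this homogeneous linear system for the smallest-integer solution (first nonzero entry positive) gives (4, 1, -2, -1, -2).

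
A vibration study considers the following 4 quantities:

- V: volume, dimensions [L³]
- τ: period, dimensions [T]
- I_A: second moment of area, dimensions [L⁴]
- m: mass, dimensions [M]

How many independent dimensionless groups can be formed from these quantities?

There are 4 variables and 3 base dimensions (M, L, T).
The dimension matrix has rank 3.
Independent dimensionless groups: 4 − 3 = 1.

1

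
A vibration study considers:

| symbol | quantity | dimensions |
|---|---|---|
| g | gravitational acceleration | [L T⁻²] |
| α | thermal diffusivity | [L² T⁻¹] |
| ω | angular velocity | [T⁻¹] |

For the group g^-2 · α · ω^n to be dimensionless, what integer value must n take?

3

Balance the T exponent: (-1)·n from ω, plus −2·(-2) + (-1) = 3 from the rest, must sum to zero.
−n + 3 = 0, so n = 3.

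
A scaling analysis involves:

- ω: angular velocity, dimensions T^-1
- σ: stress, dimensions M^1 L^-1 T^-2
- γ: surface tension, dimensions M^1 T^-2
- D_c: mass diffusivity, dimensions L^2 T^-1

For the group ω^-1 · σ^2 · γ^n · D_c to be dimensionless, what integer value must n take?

-2

Balance the M exponent: (1)·n from γ, plus −(0) + 2·(1) + (0) = 2 from the rest, must sum to zero.
n + 2 = 0, so n = -2.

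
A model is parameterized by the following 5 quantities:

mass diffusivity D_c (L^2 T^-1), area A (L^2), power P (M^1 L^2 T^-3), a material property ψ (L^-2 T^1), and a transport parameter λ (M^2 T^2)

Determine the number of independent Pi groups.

There are 5 variables and 3 base dimensions (M, L, T).
The dimension matrix has rank 3.
Independent dimensionless groups: 5 − 3 = 2.

2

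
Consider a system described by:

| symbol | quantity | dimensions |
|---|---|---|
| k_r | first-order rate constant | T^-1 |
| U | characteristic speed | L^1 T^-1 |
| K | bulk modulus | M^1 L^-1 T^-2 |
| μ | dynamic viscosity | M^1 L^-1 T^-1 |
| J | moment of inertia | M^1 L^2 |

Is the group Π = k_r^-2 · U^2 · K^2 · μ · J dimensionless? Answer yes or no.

Sum the exponent of each base dimension across the product:
  M: −2·[k_r]_M + 2·[U]_M + 2·[K]_M + [μ]_M + [J]_M = −2·(0) + 2·(0) + 2·(1) + (1) + (1) = 4
  L: −2·[k_r]_L + 2·[U]_L + 2·[K]_L + [μ]_L + [J]_L = −2·(0) + 2·(1) + 2·(-1) + (-1) + (2) = 1
  T: −2·[k_r]_T + 2·[U]_T + 2·[K]_T + [μ]_T + [J]_T = −2·(-1) + 2·(-1) + 2·(-2) + (-1) + (0) = -5
Net dimensions [M⁴ L T⁻⁵] ≠ [1] — not dimensionless.

no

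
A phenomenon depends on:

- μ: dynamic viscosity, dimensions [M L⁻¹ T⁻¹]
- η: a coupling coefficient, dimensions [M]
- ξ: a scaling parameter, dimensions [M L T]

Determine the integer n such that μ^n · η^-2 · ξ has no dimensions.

Balance the M exponent: (1)·n from μ, plus −2·(1) + (1) = -1 from the rest, must sum to zero.
n − 1 = 0, so n = 1.

1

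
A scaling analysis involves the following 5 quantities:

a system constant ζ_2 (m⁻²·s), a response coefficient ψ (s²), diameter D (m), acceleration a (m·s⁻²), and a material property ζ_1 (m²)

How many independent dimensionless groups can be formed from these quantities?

3

There are 5 variables and 2 base dimensions (L, T).
The dimension matrix has rank 2.
Independent dimensionless groups: 5 − 2 = 3.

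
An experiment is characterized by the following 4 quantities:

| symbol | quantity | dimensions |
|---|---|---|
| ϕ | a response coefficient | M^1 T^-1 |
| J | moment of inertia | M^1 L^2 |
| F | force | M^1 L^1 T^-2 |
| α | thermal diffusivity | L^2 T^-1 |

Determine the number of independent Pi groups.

There are 4 variables and 3 base dimensions (M, L, T).
The dimension matrix has rank 3.
Independent dimensionless groups: 4 − 3 = 1.

1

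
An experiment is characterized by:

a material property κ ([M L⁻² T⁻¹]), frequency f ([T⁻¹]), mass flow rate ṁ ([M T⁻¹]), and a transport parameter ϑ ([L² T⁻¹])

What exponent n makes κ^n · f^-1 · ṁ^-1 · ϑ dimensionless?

Balance the M exponent: (1)·n from κ, plus −(0) − (1) + (0) = -1 from the rest, must sum to zero.
n − 1 = 0, so n = 1.

1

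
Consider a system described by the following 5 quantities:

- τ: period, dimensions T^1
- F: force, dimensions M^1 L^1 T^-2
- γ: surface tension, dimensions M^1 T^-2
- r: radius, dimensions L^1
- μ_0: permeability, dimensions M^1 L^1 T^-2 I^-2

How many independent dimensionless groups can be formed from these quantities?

1

There are 5 variables and 4 base dimensions (M, L, T, I).
The dimension matrix has rank 4.
Independent dimensionless groups: 5 − 4 = 1.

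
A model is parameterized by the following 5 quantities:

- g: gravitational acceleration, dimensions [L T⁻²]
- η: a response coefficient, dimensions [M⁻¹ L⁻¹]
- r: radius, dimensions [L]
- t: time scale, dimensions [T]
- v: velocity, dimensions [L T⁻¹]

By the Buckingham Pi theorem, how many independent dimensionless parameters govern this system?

There are 5 variables and 3 base dimensions (M, L, T).
The dimension matrix has rank 3.
Independent dimensionless groups: 5 − 3 = 2.

2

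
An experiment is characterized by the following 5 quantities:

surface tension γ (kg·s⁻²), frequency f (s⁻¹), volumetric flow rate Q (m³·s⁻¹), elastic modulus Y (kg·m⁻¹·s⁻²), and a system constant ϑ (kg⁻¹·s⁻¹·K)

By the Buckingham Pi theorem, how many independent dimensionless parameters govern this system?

There are 5 variables and 4 base dimensions (M, L, T, Θ).
The dimension matrix has rank 4.
Independent dimensionless groups: 5 − 4 = 1.

1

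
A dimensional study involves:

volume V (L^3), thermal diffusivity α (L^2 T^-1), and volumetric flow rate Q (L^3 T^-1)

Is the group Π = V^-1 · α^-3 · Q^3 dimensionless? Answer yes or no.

Sum the exponent of each base dimension across the product:
  M: −[V]_M − 3·[α]_M + 3·[Q]_M = −(0) − 3·(0) + 3·(0) = 0
  L: −[V]_L − 3·[α]_L + 3·[Q]_L = −(3) − 3·(2) + 3·(3) = 0
  T: −[V]_T − 3·[α]_T + 3·[Q]_T = −(0) − 3·(-1) + 3·(-1) = 0
All base exponents vanish — dimensionless.

yes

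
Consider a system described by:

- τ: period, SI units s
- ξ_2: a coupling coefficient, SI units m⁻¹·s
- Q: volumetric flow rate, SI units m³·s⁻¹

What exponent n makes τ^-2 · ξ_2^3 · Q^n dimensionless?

1

Balance the L exponent: (3)·n from Q, plus −2·(0) + 3·(-1) = -3 from the rest, must sum to zero.
3n − 3 = 0, so n = 1.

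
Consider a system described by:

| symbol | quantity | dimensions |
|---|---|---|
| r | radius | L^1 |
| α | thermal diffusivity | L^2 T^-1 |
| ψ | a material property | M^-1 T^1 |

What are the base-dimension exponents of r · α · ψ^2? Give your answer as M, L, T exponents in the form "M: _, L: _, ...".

M: -2, L: 3, T: 1

Collect each base-dimension exponent across the product:
  M: (0) + (0) + 2·(-1) = -2
  L: (1) + (2) + 2·(0) = 3
  T: (0) + (-1) + 2·(1) = 1
So the dimensions are [M⁻² L³ T].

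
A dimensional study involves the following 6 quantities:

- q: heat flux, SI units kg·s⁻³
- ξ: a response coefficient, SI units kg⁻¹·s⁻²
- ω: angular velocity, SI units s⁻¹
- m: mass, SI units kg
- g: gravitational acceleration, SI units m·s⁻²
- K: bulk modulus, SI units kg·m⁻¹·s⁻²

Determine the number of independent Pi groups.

There are 6 variables and 3 base dimensions (M, L, T).
The dimension matrix has rank 3.
Independent dimensionless groups: 6 − 3 = 3.

3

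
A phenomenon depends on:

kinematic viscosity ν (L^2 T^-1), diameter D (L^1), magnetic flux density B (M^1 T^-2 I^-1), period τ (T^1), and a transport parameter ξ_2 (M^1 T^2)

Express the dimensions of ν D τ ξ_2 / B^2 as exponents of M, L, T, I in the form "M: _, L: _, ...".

M: -1, L: 3, T: 6, I: 2

Collect each base-dimension exponent across the product:
  M: (0) + (0) − 2·(1) + (0) + (1) = -1
  L: (2) + (1) − 2·(0) + (0) + (0) = 3
  T: (-1) + (0) − 2·(-2) + (1) + (2) = 6
  I: (0) + (0) − 2·(-1) + (0) + (0) = 2
So the dimensions are [M⁻¹ L³ T⁶ I²].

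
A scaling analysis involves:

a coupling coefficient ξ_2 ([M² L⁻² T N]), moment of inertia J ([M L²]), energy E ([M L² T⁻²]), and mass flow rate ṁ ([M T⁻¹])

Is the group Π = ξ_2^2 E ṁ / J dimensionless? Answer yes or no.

Sum the exponent of each base dimension across the product:
  M: 2·[ξ_2]_M − [J]_M + [E]_M + [ṁ]_M = 2·(2) − (1) + (1) + (1) = 5
  L: 2·[ξ_2]_L − [J]_L + [E]_L + [ṁ]_L = 2·(-2) − (2) + (2) + (0) = -4
  T: 2·[ξ_2]_T − [J]_T + [E]_T + [ṁ]_T = 2·(1) − (0) + (-2) + (-1) = -1
  N: 2·[ξ_2]_N − [J]_N + [E]_N + [ṁ]_N = 2·(1) − (0) + (0) + (0) = 2
Net dimensions [M⁵ L⁻⁴ T⁻¹ N²] ≠ [1] — not dimensionless.

no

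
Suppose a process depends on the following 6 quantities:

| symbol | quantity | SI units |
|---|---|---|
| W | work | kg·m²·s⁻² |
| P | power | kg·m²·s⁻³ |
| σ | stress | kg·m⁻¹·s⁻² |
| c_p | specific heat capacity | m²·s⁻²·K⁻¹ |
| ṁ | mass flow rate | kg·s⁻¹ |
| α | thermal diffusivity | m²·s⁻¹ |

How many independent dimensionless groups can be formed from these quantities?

There are 6 variables and 4 base dimensions (M, L, T, Θ).
The dimension matrix has rank 4.
Independent dimensionless groups: 6 − 4 = 2.

2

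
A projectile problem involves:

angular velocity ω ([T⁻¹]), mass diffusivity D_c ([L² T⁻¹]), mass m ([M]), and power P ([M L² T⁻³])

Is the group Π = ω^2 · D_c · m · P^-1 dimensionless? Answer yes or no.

Sum the exponent of each base dimension across the product:
  M: 2·[ω]_M + [D_c]_M + [m]_M − [P]_M = 2·(0) + (0) + (1) − (1) = 0
  L: 2·[ω]_L + [D_c]_L + [m]_L − [P]_L = 2·(0) + (2) + (0) − (2) = 0
  T: 2·[ω]_T + [D_c]_T + [m]_T − [P]_T = 2·(-1) + (-1) + (0) − (-3) = 0
All base exponents vanish — dimensionless.

yes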